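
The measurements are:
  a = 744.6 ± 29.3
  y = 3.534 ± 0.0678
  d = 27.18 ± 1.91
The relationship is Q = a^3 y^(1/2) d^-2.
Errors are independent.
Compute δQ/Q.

0.184

Since Q is a product/quotient, work with relative uncertainties:
  (3·δa/a)² = (3×0.0393)² = 0.0139;  (½·δy/y)² = (0.5×0.0192)² = 9.2e-05;  (-2·δd/d)² = (-2×0.0703)² = 0.0198
δQ/Q = √(0.0338) = 0.184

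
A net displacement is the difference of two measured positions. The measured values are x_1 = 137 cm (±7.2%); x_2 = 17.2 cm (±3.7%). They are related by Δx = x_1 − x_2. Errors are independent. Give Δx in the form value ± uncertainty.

For a sum/difference, combine absolute errors in quadrature:
  (δx_1)² = 97.3;  (δx_2)² = 0.405
δΔx = √(97.7) = 9.88 cm
Δx = 120 cm.

120 ± 9.88 cm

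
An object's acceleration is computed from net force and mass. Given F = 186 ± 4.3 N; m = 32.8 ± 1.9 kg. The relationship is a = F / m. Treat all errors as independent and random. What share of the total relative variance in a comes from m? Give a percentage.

(δa/a)² = (1·δF/F)² + (-1·δm/m)²
  F term: (1×0.0231)² = 0.000534
  m term: (-1×0.0579)² = 0.00336
Total = 0.00389. Share from m = 0.00336/0.00389 = 0.863.

86.3%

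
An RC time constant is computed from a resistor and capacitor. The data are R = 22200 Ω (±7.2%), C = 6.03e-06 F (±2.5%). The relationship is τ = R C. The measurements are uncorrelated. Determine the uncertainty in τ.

τ is a product of powers, so relative uncertainties combine in quadrature:
  (1·δR/R)² = (1×0.0720)² = 0.00518;  (1·δC/C)² = (1×0.0250)² = 0.000625
δτ/τ = √(0.00581) = 0.0762
τ = 0.134 s, so δτ = 0.0762 × 0.134 = 0.0102 s.

0.0102 s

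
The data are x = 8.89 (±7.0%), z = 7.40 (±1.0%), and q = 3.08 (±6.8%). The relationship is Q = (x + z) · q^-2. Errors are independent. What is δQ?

Let u = x + z = 16.3. δu = √(δx² + δz²) = √(0.387 + 0.00548) = 0.627, so δu/u = 0.0385.
Q is then a monomial in u, q:
δQ/Q = √((δu/u)² + (-2·δq/q)²) = √(0.00148 + 0.0185) = 0.141
Q = 1.72, so δQ = 0.141 × 1.72 = 0.243.

0.243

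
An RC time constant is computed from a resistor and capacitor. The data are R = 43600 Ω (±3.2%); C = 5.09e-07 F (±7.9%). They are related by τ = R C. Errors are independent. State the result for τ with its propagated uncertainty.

Each factor contributes (exponent × relative error)² to (δτ/τ)²:
  (1·δR/R)² = (1×0.0320)² = 0.00102;  (1·δC/C)² = (1×0.0790)² = 0.00624
δτ/τ = √(0.00726) = 0.0852
τ = 0.0222 s, so δτ = 0.0852 × 0.0222 = 0.00189 s.

0.0222 ± 0.00189 s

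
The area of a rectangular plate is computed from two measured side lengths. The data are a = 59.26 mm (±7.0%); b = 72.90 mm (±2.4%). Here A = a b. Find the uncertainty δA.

Since A is a product/quotient, work with relative uncertainties:
  (1·δa/a)² = (1×0.0700)² = 0.00490;  (1·δb/b)² = (1×0.0240)² = 0.000576
δA/A = √(0.00548) = 0.0740
A = 4320 mm^2, so δA = 0.0740 × 4320 = 320 mm^2.

320 mm^2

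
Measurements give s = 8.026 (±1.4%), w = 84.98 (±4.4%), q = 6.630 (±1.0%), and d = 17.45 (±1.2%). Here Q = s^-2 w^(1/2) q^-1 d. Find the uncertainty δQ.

Each factor contributes (exponent × relative error)² to (δQ/Q)²:
  (-2·δs/s)² = (-2×0.0140)² = 0.000784;  (½·δw/w)² = (0.5×0.0440)² = 0.000484;  (-1·δq/q)² = (-1×0.0100)² = 0.000100;  (1·δd/d)² = (1×0.0120)² = 0.000144
δQ/Q = √(0.00151) = 0.0389
Q = 0.3767, so δQ = 0.0389 × 0.3767 = 0.0146.

0.0146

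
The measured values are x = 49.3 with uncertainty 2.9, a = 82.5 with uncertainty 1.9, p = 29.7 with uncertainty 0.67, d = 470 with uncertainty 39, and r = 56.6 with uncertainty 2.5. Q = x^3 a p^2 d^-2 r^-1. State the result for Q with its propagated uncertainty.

Each factor contributes (exponent × relative error)² to (δQ/Q)²:
  (3·δx/x)² = (3×0.0588)² = 0.0311;  (1·δa/a)² = (1×0.0230)² = 0.000530;  (2·δp/p)² = (2×0.0226)² = 0.00204;  (-2·δd/d)² = (-2×0.0830)² = 0.0275;  (-1·δr/r)² = (-1×0.0442)² = 0.00195
δQ/Q = √(0.0632) = 0.251
Q = 697, so δQ = 0.251 × 697 = 175.

697 ± 175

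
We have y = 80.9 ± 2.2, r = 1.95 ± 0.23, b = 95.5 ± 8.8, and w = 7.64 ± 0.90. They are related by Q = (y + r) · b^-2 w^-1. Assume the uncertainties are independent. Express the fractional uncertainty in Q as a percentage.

Let u = y + r = 82.9. δu = √(δy² + δr²) = √(4.84 + 0.0529) = 2.21, so δu/u = 0.0267.
Q is then a monomial in u, b, w:
δQ/Q = √((δu/u)² + (-2·δb/b)² + (-1·δw/w)²) = √(0.000713 + 0.0340 + 0.0139) = 0.220

22.0%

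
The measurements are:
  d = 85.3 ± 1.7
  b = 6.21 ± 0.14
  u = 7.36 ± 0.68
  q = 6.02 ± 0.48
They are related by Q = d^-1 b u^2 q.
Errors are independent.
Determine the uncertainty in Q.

Q is a product of powers, so relative uncertainties combine in quadrature:
  (-1·δd/d)² = (-1×0.0199)² = 0.000397;  (1·δb/b)² = (1×0.0225)² = 0.000508;  (2·δu/u)² = (2×0.0924)² = 0.0341;  (1·δq/q)² = (1×0.0797)² = 0.00636
δQ/Q = √(0.0414) = 0.203
Q = 23.7, so δQ = 0.203 × 23.7 = 4.83.

4.83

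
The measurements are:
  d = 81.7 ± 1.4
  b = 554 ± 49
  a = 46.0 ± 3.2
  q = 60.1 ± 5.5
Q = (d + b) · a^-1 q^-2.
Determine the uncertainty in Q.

Let u = d + b = 636. δu = √(δd² + δb²) = √(1.96 + 2400) = 49.0, so δu/u = 0.0771.
Q is then a monomial in u, a, q:
δQ/Q = √((δu/u)² + (-1·δa/a)² + (-2·δq/q)²) = √(0.00595 + 0.00484 + 0.0335) = 0.210
Q = 0.00383, so δQ = 0.210 × 0.00383 = 0.000805.

0.000805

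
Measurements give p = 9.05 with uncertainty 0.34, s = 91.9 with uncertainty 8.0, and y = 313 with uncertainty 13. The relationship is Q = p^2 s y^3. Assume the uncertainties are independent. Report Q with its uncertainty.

Since Q is a product/quotient, work with relative uncertainties:
  (2·δp/p)² = (2×0.0376)² = 0.00565;  (1·δs/s)² = (1×0.0871)² = 0.00758;  (3·δy/y)² = (3×0.0415)² = 0.0155
δQ/Q = √(0.0287) = 0.170
Q = 2.31e+11, so δQ = 0.170 × 2.31e+11 = 3.91e+10.

(2.31 ± 0.391) × 10^11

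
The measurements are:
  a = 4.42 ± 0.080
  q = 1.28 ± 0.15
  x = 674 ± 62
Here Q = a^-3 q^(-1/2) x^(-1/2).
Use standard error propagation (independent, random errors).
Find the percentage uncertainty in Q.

9.22%

Each factor contributes (exponent × relative error)² to (δQ/Q)²:
  (-3·δa/a)² = (-3×0.0181)² = 0.00295;  (−½·δq/q)² = (-0.5×0.117)² = 0.00343;  (−½·δx/x)² = (-0.5×0.0920)² = 0.00212
δQ/Q = √(0.00850) = 0.0922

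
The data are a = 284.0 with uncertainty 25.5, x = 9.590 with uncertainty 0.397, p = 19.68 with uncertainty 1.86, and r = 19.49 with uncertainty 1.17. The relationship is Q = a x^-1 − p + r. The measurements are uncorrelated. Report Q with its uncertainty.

Let w = a·x^-1 = 29.61. δw/w = √((1·δa/a)² + (-1·δx/x)²) = √(0.00806 + 0.00171) = 0.0989, so δw = 2.93.
Q = w − p + r: δQ = √(δw² + δp² + δr²) = √(8.57 + 3.46 + 1.37) = 3.66
Q = 29.42.

29.42 ± 3.66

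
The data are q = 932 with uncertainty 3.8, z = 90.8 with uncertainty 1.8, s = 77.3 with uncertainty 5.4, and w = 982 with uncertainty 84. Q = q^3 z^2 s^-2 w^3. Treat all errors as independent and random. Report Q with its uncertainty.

(1.06 ± 0.312) × 10^18

Q is a product of powers, so relative uncertainties combine in quadrature:
  (3·δq/q)² = (3×0.00408)² = 0.000150;  (2·δz/z)² = (2×0.0198)² = 0.00157;  (-2·δs/s)² = (-2×0.0699)² = 0.0195;  (3·δw/w)² = (3×0.0855)² = 0.0659
δQ/Q = √(0.0871) = 0.295
Q = 1.06e+18, so δQ = 0.295 × 1.06e+18 = 3.12e+17.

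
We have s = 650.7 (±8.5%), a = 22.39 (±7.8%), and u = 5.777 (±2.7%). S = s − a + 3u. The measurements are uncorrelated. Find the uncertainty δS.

Absolute uncertainties add in quadrature for a linear combination:
  (δs)² = 3060;  (δa)² = 3.05;  (3·δu)² = 0.219
δS = √(3060) = 55.3

55.3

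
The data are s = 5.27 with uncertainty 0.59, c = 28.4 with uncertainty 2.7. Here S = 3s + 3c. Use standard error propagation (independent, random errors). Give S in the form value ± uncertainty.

101 ± 8.29

S is a linear combination, so absolute uncertainties add in quadrature:
  (3·δs)² = 3.13;  (3·δc)² = 65.6
δS = √(68.7) = 8.29
S = 101.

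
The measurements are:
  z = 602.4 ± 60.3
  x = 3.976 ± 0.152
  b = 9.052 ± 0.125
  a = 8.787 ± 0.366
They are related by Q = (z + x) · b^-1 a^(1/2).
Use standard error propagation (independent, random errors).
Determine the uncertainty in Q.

Let u = z + x = 606.4. δu = √(δz² + δx²) = √(3640 + 0.0231) = 60.3, so δu/u = 0.0994.
Q is then a monomial in u, b, a:
δQ/Q = √((δu/u)² + (-1·δb/b)² + (½·δa/a)²) = √(0.00989 + 0.000191 + 0.000434) = 0.103
Q = 198.6, so δQ = 0.103 × 198.6 = 20.4.

20.4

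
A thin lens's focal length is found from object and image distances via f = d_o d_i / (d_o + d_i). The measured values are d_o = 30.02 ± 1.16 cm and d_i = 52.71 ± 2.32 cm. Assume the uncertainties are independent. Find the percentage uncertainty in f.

2.93%

∂f/∂d_o = (d_i/(d_o+d_i))² = 0.406;  ∂f/∂d_i = (d_o/(d_o+d_i))² = 0.132
δf = √((∂f/∂d_o · δd_o)² + (∂f/∂d_i · δd_i)²) = √(0.222 + 0.0933) = 0.561 cm
f = 19.13 cm, so δf/f = 0.561/19.13 = 0.0293.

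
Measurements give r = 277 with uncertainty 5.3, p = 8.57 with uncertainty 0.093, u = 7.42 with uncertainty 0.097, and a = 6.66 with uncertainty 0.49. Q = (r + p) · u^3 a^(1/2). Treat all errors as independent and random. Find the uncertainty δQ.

17100

Let w = r + p = 286. δw = √(δr² + δp²) = √(28.1 + 0.00865) = 5.30, so δw/w = 0.0186.
Q is then a monomial in w, u, a:
δQ/Q = √((δw/w)² + (3·δu/u)² + (½·δa/a)²) = √(0.000345 + 0.00154 + 0.00135) = 0.0569
Q = 3.01e+05, so δQ = 0.0569 × 3.01e+05 = 17100.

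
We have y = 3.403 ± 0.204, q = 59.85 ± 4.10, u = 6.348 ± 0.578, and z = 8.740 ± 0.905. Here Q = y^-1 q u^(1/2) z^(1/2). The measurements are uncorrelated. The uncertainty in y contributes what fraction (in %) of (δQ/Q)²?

(δQ/Q)² = (-1·δy/y)² + (1·δq/q)² + (½·δu/u)² + (½·δz/z)²
  y term: (-1×0.0599)² = 0.00359
  q term: (1×0.0685)² = 0.00469
  u term: (0.5×0.0911)² = 0.00207
  z term: (0.5×0.104)² = 0.00268
Total = 0.0130. Share from y = 0.00359/0.0130 = 0.276.

27.6%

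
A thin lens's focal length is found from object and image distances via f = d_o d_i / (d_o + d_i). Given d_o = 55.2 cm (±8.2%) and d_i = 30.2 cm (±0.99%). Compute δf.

∂f/∂d_o = (d_i/(d_o+d_i))² = 0.125;  ∂f/∂d_i = (d_o/(d_o+d_i))² = 0.418
δf = √((∂f/∂d_o · δd_o)² + (∂f/∂d_i · δd_i)²) = √(0.320 + 0.0156) = 0.580 cm

0.580 cm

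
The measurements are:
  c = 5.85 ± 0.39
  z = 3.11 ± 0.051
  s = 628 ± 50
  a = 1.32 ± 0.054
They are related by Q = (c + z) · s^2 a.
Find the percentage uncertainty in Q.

17.0%

Let u = c + z = 8.96. δu = √(δc² + δz²) = √(0.152 + 0.00260) = 0.393, so δu/u = 0.0439.
Q is then a monomial in u, s, a:
δQ/Q = √((δu/u)² + (2·δs/s)² + (1·δa/a)²) = √(0.00193 + 0.0254 + 0.00167) = 0.170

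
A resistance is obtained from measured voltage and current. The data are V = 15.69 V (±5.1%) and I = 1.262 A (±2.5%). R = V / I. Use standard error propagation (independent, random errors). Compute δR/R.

0.0568

Each factor contributes (exponent × relative error)² to (δR/R)²:
  (1·δV/V)² = (1×0.0510)² = 0.00260;  (-1·δI/I)² = (-1×0.0250)² = 0.000625
δR/R = √(0.00323) = 0.0568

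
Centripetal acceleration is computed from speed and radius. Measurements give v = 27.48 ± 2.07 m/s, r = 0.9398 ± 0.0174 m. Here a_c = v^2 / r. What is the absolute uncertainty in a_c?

Relative error in a monomial: (δa_c/a_c)² = Σ (nᵢ · δxᵢ/xᵢ)².
  (2·δv/v)² = (2×0.0753)² = 0.0227;  (-1·δr/r)² = (-1×0.0185)² = 0.000343
δa_c/a_c = √(0.0230) = 0.152
a_c = 803.5 m/s^2, so δa_c = 0.152 × 803.5 = 122 m/s^2.

122 m/s^2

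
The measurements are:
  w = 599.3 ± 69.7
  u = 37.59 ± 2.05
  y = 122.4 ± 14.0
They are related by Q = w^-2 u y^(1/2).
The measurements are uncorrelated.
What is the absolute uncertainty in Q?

0.000284

Products/powers → add relative errors in quadrature, weighted by exponent:
  (-2·δw/w)² = (-2×0.116)² = 0.0541;  (1·δu/u)² = (1×0.0545)² = 0.00297;  (½·δy/y)² = (0.5×0.114)² = 0.00327
δQ/Q = √(0.0603) = 0.246
Q = 0.001158, so δQ = 0.246 × 0.001158 = 0.000284.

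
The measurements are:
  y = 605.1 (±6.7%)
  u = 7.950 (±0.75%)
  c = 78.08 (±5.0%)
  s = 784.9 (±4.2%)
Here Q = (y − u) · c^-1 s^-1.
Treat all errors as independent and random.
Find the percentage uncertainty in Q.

9.42%

Let w = y − u = 597.1. δw = √(δy² + δu²) = √(1640 + 0.00356) = 40.5, so δw/w = 0.0679.
Q is then a monomial in w, c, s:
δQ/Q = √((δw/w)² + (-1·δc/c)² + (-1·δs/s)²) = √(0.00461 + 0.00250 + 0.00176) = 0.0942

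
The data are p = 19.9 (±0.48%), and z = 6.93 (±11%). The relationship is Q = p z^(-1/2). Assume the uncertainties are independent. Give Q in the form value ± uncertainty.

For a monomial Q ∝ p, z^(-1/2), fractional errors add in quadrature:
  (1·δp/p)² = (1×0.00480)² = 2.3e-05;  (−½·δz/z)² = (-0.5×0.110)² = 0.00302
δQ/Q = √(0.00305) = 0.0552
Q = 7.56, so δQ = 0.0552 × 7.56 = 0.417.

7.56 ± 0.417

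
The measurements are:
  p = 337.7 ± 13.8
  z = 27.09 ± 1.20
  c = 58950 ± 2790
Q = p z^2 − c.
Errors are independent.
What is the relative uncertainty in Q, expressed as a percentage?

12.9%

Let w = p·z^2 = 247800. δw/w = √((1·δp/p)² + (2·δz/z)²) = √(0.00167 + 0.00785) = 0.0976, so δw = 24200.
Q = w − c: δQ = √(δw² + δc²) = √(5.85e+08 + 7.78e+06) = 24300
Q = 188900, so δQ/Q = 24300/188900 = 0.129.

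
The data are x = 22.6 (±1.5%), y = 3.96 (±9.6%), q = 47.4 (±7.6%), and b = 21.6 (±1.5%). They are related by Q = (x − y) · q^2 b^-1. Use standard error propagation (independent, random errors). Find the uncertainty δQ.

Let u = x − y = 18.6. δu = √(δx² + δy²) = √(0.115 + 0.145) = 0.509, so δu/u = 0.0273.
Q is then a monomial in u, q, b:
δQ/Q = √((δu/u)² + (2·δq/q)² + (-1·δb/b)²) = √(0.000747 + 0.0231 + 0.000225) = 0.155
Q = 1940, so δQ = 0.155 × 1940 = 301.

301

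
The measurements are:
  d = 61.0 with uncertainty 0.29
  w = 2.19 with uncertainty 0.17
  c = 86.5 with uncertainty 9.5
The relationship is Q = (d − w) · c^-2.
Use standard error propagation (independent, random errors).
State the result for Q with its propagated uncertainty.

0.00786 ± 0.00173

Let u = d − w = 58.8. δu = √(δd² + δw²) = √(0.0841 + 0.0289) = 0.336, so δu/u = 0.00572.
Q is then a monomial in u, c:
δQ/Q = √((δu/u)² + (-2·δc/c)²) = √(3.27e-05 + 0.0482) = 0.220
Q = 0.00786, so δQ = 0.220 × 0.00786 = 0.00173.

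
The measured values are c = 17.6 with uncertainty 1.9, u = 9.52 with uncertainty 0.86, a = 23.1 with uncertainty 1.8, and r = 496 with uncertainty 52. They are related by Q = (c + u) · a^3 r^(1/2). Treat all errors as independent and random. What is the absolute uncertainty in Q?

Let w = c + u = 27.1. δw = √(δc² + δu²) = √(3.61 + 0.740) = 2.09, so δw/w = 0.0769.
Q is then a monomial in w, a, r:
δQ/Q = √((δw/w)² + (3·δa/a)² + (½·δr/r)²) = √(0.00591 + 0.0546 + 0.00275) = 0.252
Q = 7.45e+06, so δQ = 0.252 × 7.45e+06 = 1.87e+06.

1.87e+06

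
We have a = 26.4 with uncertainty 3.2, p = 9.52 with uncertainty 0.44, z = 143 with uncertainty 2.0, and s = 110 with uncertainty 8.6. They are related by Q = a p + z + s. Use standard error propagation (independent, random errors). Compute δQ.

33.8

Let w = a·p = 251. δw/w = √((1·δa/a)² + (1·δp/p)²) = √(0.0147 + 0.00214) = 0.130, so δw = 32.6.
Q = w + z + s: δQ = √(δw² + δz² + δs²) = √(1060 + 4.00 + 74.0) = 33.8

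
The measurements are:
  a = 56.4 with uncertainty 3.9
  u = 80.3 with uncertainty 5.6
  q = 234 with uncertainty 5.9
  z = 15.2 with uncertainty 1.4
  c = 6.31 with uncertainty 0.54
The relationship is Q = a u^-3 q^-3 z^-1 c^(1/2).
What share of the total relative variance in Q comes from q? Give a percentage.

(δQ/Q)² = (1·δa/a)² + (-3·δu/u)² + (-3·δq/q)² + (-1·δz/z)² + (½·δc/c)²
  a term: (1×0.0691)² = 0.00478
  u term: (-3×0.0697)² = 0.0438
  q term: (-3×0.0252)² = 0.00572
  z term: (-1×0.0921)² = 0.00848
  c term: (0.5×0.0856)² = 0.00183
Total = 0.0646. Share from q = 0.00572/0.0646 = 0.0886.

8.86%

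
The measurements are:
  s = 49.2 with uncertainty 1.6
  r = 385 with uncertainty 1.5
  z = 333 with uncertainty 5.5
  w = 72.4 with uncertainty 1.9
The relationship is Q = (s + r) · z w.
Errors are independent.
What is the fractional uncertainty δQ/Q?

Let u = s + r = 434. δu = √(δs² + δr²) = √(2.56 + 2.25) = 2.19, so δu/u = 0.00505.
Q is then a monomial in u, z, w:
δQ/Q = √((δu/u)² + (1·δz/z)² + (1·δw/w)²) = √(2.55e-05 + 0.000273 + 0.000689) = 0.0314

0.0314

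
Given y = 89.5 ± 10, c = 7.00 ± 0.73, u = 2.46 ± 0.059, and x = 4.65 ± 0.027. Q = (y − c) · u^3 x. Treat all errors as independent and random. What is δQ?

807

Let w = y − c = 82.5. δw = √(δy² + δc²) = √(100 + 0.533) = 10.0, so δw/w = 0.122.
Q is then a monomial in w, u, x:
δQ/Q = √((δw/w)² + (3·δu/u)² + (1·δx/x)²) = √(0.0148 + 0.00518 + 3.37e-05) = 0.141
Q = 5710, so δQ = 0.141 × 5710 = 807.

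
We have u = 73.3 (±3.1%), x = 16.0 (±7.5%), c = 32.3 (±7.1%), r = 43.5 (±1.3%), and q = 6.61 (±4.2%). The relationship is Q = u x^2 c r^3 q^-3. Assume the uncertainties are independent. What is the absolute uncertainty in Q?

Products/powers → add relative errors in quadrature, weighted by exponent:
  (1·δu/u)² = (1×0.0310)² = 0.000961;  (2·δx/x)² = (2×0.0750)² = 0.0225;  (1·δc/c)² = (1×0.0710)² = 0.00504;  (3·δr/r)² = (3×0.0130)² = 0.00152;  (-3·δq/q)² = (-3×0.0420)² = 0.0159
δQ/Q = √(0.0459) = 0.214
Q = 1.73e+08, so δQ = 0.214 × 1.73e+08 = 3.7e+07.

3.7e+07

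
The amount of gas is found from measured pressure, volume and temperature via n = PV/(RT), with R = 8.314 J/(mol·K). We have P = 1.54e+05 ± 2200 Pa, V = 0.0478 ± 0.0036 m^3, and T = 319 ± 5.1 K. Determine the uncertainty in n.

0.217 mol

n is a product of powers, so relative uncertainties combine in quadrature:
  (1·δP/P)² = (1×0.0143)² = 0.000204;  (1·δV/V)² = (1×0.0753)² = 0.00567;  (-1·δT/T)² = (-1×0.0160)² = 0.000256
δn/n = √(0.00613) = 0.0783
n = 2.78 mol, so δn = 0.0783 × 2.78 = 0.217 mol.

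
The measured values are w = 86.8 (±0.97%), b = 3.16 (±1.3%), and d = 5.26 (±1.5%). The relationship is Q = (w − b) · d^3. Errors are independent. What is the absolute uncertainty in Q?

561

Let u = w − b = 83.6. δu = √(δw² + δb²) = √(0.709 + 0.00169) = 0.843, so δu/u = 0.0101.
Q is then a monomial in u, d:
δQ/Q = √((δu/u)² + (3·δd/d)²) = √(0.000102 + 0.00202) = 0.0461
Q = 12200, so δQ = 0.0461 × 12200 = 561.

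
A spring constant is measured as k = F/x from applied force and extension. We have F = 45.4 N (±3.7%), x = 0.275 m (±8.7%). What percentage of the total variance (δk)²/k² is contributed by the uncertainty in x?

(δk/k)² = (1·δF/F)² + (-1·δx/x)²
  F term: (1×0.0370)² = 0.00137
  x term: (-1×0.0870)² = 0.00757
Total = 0.00894. Share from x = 0.00757/0.00894 = 0.847.

84.7%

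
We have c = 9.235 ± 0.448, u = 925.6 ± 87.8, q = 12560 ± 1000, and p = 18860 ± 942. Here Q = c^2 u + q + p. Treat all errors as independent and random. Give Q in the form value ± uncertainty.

110400 ± 10800

Let w = c^2·u = 78940. δw/w = √((2·δc/c)² + (1·δu/u)²) = √(0.00941 + 0.00900) = 0.136, so δw = 10700.
Q = w + q + p: δQ = √(δw² + δq² + δp²) = √(1.15e+08 + 1e+06 + 8.87e+05) = 10800
Q = 110400.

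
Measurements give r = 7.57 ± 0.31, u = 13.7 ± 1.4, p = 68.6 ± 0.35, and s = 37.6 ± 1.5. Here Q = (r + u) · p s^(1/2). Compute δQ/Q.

0.0705

Let w = r + u = 21.3. δw = √(δr² + δu²) = √(0.0961 + 1.96) = 1.43, so δw/w = 0.0674.
Q is then a monomial in w, p, s:
δQ/Q = √((δw/w)² + (1·δp/p)² + (½·δs/s)²) = √(0.00454 + 2.6e-05 + 0.000398) = 0.0705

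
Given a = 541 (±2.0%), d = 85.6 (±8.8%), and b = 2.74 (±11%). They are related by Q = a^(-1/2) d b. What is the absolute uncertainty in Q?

For a monomial Q ∝ a^(-1/2), d, b, fractional errors add in quadrature:
  (−½·δa/a)² = (-0.5×0.0200)² = 0.000100;  (1·δd/d)² = (1×0.0880)² = 0.00774;  (1·δb/b)² = (1×0.110)² = 0.0121
δQ/Q = √(0.0199) = 0.141
Q = 10.1, so δQ = 0.141 × 10.1 = 1.42.

1.42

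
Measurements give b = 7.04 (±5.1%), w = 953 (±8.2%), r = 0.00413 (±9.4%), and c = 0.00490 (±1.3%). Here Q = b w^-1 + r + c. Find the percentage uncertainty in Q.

4.96%

Let p = b·w^-1 = 0.00739. δp/p = √((1·δb/b)² + (-1·δw/w)²) = √(0.00260 + 0.00672) = 0.0966, so δp = 0.000713.
Q = p + r + c: δQ = √(δp² + δr² + δc²) = √(5.09e-07 + 1.51e-07 + 4.06e-09) = 0.000815
Q = 0.0164, so δQ/Q = 0.000815/0.0164 = 0.0496.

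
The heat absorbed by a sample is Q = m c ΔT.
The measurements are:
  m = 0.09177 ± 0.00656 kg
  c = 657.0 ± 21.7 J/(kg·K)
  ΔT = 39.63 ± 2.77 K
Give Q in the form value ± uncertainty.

2389 ± 252 J

For a monomial Q ∝ m, c, ΔT, fractional errors add in quadrature:
  (1·δm/m)² = (1×0.0715)² = 0.00511;  (1·δc/c)² = (1×0.0330)² = 0.00109;  (1·δΔT/ΔT)² = (1×0.0699)² = 0.00489
δQ/Q = √(0.0111) = 0.105
Q = 2389 J, so δQ = 0.105 × 2389 = 252 J.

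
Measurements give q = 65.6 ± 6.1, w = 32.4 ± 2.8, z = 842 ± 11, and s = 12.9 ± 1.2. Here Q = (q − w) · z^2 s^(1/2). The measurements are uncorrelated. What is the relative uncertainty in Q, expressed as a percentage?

Let u = q − w = 33.2. δu = √(δq² + δw²) = √(37.2 + 7.84) = 6.71, so δu/u = 0.202.
Q is then a monomial in u, z, s:
δQ/Q = √((δu/u)² + (2·δz/z)² + (½·δs/s)²) = √(0.0409 + 0.000683 + 0.00216) = 0.209

20.9%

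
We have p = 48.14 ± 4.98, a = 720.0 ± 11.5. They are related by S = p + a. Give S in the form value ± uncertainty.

768.1 ± 12.5

Sums and differences: (δS)² = Σ (cᵢ δxᵢ)².
  (δp)² = 24.8;  (δa)² = 132
δS = √(157) = 12.5
S = 768.1.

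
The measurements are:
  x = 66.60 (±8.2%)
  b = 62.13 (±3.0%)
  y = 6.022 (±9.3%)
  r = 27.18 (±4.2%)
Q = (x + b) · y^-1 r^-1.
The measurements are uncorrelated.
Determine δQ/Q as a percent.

Let u = x + b = 128.7. δu = √(δx² + δb²) = √(29.8 + 3.47) = 5.77, so δu/u = 0.0448.
Q is then a monomial in u, y, r:
δQ/Q = √((δu/u)² + (-1·δy/y)² + (-1·δr/r)²) = √(0.00201 + 0.00865 + 0.00176) = 0.111

11.1%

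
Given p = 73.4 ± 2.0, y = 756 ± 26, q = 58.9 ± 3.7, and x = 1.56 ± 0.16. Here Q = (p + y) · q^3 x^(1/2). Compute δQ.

4.19e+07

Let u = p + y = 829. δu = √(δp² + δy²) = √(4.00 + 676) = 26.1, so δu/u = 0.0314.
Q is then a monomial in u, q, x:
δQ/Q = √((δu/u)² + (3·δq/q)² + (½·δx/x)²) = √(0.000989 + 0.0355 + 0.00263) = 0.198
Q = 2.12e+08, so δQ = 0.198 × 2.12e+08 = 4.19e+07.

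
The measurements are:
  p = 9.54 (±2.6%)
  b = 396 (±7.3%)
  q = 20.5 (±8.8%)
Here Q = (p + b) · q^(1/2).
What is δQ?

154

Let u = p + b = 406. δu = √(δp² + δb²) = √(0.0615 + 836) = 28.9, so δu/u = 0.0713.
Q is then a monomial in u, q:
δQ/Q = √((δu/u)² + (½·δq/q)²) = √(0.00508 + 0.00194) = 0.0838
Q = 1840, so δQ = 0.0838 × 1840 = 154.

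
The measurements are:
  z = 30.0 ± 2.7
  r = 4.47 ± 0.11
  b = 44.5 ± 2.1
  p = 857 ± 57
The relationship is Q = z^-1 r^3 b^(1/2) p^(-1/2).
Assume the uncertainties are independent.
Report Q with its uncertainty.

0.678 ± 0.0837

Since Q is a product/quotient, work with relative uncertainties:
  (-1·δz/z)² = (-1×0.0900)² = 0.00810;  (3·δr/r)² = (3×0.0246)² = 0.00545;  (½·δb/b)² = (0.5×0.0472)² = 0.000557;  (−½·δp/p)² = (-0.5×0.0665)² = 0.00111
δQ/Q = √(0.0152) = 0.123
Q = 0.678, so δQ = 0.123 × 0.678 = 0.0837.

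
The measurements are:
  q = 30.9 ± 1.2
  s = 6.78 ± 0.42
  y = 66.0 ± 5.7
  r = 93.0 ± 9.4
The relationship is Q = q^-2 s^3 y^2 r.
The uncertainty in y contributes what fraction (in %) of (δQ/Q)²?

(δQ/Q)² = (-2·δq/q)² + (3·δs/s)² + (2·δy/y)² + (1·δr/r)²
  q term: (-2×0.0388)² = 0.00603
  s term: (3×0.0619)² = 0.0345
  y term: (2×0.0864)² = 0.0298
  r term: (1×0.101)² = 0.0102
Total = 0.0806. Share from y = 0.0298/0.0806 = 0.370.

37.0%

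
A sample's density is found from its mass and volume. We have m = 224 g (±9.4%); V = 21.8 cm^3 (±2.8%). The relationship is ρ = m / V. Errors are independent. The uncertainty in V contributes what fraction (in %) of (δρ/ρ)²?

(δρ/ρ)² = (1·δm/m)² + (-1·δV/V)²
  m term: (1×0.0940)² = 0.00884
  V term: (-1×0.0280)² = 0.000784
Total = 0.00962. Share from V = 0.000784/0.00962 = 0.0815.

8.15%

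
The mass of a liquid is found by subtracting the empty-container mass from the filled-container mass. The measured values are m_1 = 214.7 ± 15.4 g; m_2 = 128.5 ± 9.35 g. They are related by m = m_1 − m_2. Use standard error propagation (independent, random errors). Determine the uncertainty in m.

18.0 g

Absolute uncertainties add in quadrature for a linear combination:
  (δm_1)² = 237;  (δm_2)² = 87.4
δm = √(325) = 18.0 g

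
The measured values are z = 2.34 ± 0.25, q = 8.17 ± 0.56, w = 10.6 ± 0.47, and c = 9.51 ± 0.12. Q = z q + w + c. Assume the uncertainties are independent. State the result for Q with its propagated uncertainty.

Let p = z·q = 19.1. δp/p = √((1·δz/z)² + (1·δq/q)²) = √(0.0114 + 0.00470) = 0.127, so δp = 2.43.
Q = p + w + c: δQ = √(δp² + δw² + δc²) = √(5.89 + 0.221 + 0.0144) = 2.47
Q = 39.2.

39.2 ± 2.47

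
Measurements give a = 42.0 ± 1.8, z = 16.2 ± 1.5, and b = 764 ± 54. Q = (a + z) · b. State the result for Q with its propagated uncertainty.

Let u = a + z = 58.2. δu = √(δa² + δz²) = √(3.24 + 2.25) = 2.34, so δu/u = 0.0403.
Q is then a monomial in u, b:
δQ/Q = √((δu/u)² + (1·δb/b)²) = √(0.00162 + 0.00500) = 0.0813
Q = 44500, so δQ = 0.0813 × 44500 = 3620.

44500 ± 3620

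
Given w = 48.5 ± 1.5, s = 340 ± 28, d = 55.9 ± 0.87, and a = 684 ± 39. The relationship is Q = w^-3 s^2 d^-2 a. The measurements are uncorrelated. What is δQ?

0.0443

Relative error in a monomial: (δQ/Q)² = Σ (nᵢ · δxᵢ/xᵢ)².
  (-3·δw/w)² = (-3×0.0309)² = 0.00861;  (2·δs/s)² = (2×0.0824)² = 0.0271;  (-2·δd/d)² = (-2×0.0156)² = 0.000969;  (1·δa/a)² = (1×0.0570)² = 0.00325
δQ/Q = √(0.0400) = 0.200
Q = 0.222, so δQ = 0.200 × 0.222 = 0.0443.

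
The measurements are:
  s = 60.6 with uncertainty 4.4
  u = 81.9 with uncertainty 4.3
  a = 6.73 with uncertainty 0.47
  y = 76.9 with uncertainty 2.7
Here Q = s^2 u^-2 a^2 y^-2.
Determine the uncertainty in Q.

Q is a product of powers, so relative uncertainties combine in quadrature:
  (2·δs/s)² = (2×0.0726)² = 0.0211;  (-2·δu/u)² = (-2×0.0525)² = 0.0110;  (2·δa/a)² = (2×0.0698)² = 0.0195;  (-2·δy/y)² = (-2×0.0351)² = 0.00493
δQ/Q = √(0.0566) = 0.238
Q = 0.00419, so δQ = 0.238 × 0.00419 = 0.000997.

0.000997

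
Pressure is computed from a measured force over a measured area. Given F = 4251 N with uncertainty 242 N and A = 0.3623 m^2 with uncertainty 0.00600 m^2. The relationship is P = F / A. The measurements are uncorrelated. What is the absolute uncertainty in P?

696 Pa

Products/powers → add relative errors in quadrature, weighted by exponent:
  (1·δF/F)² = (1×0.0569)² = 0.00324;  (-1·δA/A)² = (-1×0.0166)² = 0.000274
δP/P = √(0.00352) = 0.0593
P = 11730 Pa, so δP = 0.0593 × 11730 = 696 Pa.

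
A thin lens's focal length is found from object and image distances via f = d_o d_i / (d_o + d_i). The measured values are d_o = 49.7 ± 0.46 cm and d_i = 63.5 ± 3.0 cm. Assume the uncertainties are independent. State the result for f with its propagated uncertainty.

27.9 ± 0.596 cm

∂f/∂d_o = (d_i/(d_o+d_i))² = 0.315;  ∂f/∂d_i = (d_o/(d_o+d_i))² = 0.193
δf = √((∂f/∂d_o · δd_o)² + (∂f/∂d_i · δd_i)²) = √(0.0210 + 0.334) = 0.596 cm
f = 27.9 cm.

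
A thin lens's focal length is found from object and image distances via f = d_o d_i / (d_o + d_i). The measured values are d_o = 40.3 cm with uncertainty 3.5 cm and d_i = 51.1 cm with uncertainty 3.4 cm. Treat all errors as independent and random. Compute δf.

1.28 cm

∂f/∂d_o = (d_i/(d_o+d_i))² = 0.313;  ∂f/∂d_i = (d_o/(d_o+d_i))² = 0.194
δf = √((∂f/∂d_o · δd_o)² + (∂f/∂d_i · δd_i)²) = √(1.20 + 0.437) = 1.28 cm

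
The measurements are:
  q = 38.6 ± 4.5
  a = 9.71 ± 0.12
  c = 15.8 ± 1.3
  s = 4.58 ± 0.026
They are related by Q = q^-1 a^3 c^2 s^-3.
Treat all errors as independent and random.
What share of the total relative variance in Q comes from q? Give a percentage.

32.1%

(δQ/Q)² = (-1·δq/q)² + (3·δa/a)² + (2·δc/c)² + (-3·δs/s)²
  q term: (-1×0.117)² = 0.0136
  a term: (3×0.0124)² = 0.00137
  c term: (2×0.0823)² = 0.0271
  s term: (-3×0.00568)² = 0.000290
Total = 0.0423. Share from q = 0.0136/0.0423 = 0.321.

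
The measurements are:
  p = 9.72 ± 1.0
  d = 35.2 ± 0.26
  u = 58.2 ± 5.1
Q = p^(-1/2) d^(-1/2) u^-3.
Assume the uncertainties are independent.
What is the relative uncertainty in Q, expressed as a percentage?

26.8%

For a monomial Q ∝ p^(-1/2), d^(-1/2), u^-3, fractional errors add in quadrature:
  (−½·δp/p)² = (-0.5×0.103)² = 0.00265;  (−½·δd/d)² = (-0.5×0.00739)² = 1.36e-05;  (-3·δu/u)² = (-3×0.0876)² = 0.0691
δQ/Q = √(0.0718) = 0.268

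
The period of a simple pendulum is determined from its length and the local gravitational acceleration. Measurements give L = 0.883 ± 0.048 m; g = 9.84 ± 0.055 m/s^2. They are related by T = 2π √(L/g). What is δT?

T is a product of powers, so relative uncertainties combine in quadrature:
  (½·δL/L)² = (0.5×0.0544)² = 0.000739;  (−½·δg/g)² = (-0.5×0.00559)² = 7.81e-06
δT/T = √(0.000747) = 0.0273
T = 1.88 s, so δT = 0.0273 × 1.88 = 0.0514 s.

0.0514 s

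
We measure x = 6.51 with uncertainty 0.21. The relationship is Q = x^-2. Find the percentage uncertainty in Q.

6.45%

Q ∝ x^-2, so δQ/Q = |-2| · δx/x = 2 × 0.0323 = 0.0645.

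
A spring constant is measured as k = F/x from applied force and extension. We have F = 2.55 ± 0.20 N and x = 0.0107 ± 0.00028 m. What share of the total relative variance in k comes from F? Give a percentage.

(δk/k)² = (1·δF/F)² + (-1·δx/x)²
  F term: (1×0.0784)² = 0.00615
  x term: (-1×0.0262)² = 0.000685
Total = 0.00684. Share from F = 0.00615/0.00684 = 0.900.

90.0%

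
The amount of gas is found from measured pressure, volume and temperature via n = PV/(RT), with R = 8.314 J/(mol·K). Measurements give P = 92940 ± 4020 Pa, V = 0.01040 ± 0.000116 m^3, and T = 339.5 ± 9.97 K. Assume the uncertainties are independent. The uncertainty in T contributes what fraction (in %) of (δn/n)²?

30.2%

(δn/n)² = (1·δP/P)² + (1·δV/V)² + (-1·δT/T)²
  P term: (1×0.0433)² = 0.00187
  V term: (1×0.0112)² = 0.000124
  T term: (-1×0.0294)² = 0.000862
Total = 0.00286. Share from T = 0.000862/0.00286 = 0.302.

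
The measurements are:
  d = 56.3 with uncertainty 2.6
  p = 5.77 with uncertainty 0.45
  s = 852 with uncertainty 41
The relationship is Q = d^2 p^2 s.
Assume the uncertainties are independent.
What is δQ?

For a monomial Q ∝ d^2, p^2, s, fractional errors add in quadrature:
  (2·δd/d)² = (2×0.0462)² = 0.00853;  (2·δp/p)² = (2×0.0780)² = 0.0243;  (1·δs/s)² = (1×0.0481)² = 0.00232
δQ/Q = √(0.0352) = 0.188
Q = 8.99e+07, so δQ = 0.188 × 8.99e+07 = 1.69e+07.

1.69e+07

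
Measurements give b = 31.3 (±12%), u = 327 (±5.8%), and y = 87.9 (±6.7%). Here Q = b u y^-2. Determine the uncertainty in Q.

0.250

Q is a product of powers, so relative uncertainties combine in quadrature:
  (1·δb/b)² = (1×0.120)² = 0.0144;  (1·δu/u)² = (1×0.0580)² = 0.00336;  (-2·δy/y)² = (-2×0.0670)² = 0.0180
δQ/Q = √(0.0357) = 0.189
Q = 1.32, so δQ = 0.189 × 1.32 = 0.250.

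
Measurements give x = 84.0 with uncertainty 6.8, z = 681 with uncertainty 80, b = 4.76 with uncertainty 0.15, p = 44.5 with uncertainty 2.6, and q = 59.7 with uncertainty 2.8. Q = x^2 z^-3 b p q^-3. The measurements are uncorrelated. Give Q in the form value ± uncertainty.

(2.22 ± 0.929) × 10^-8

Each factor contributes (exponent × relative error)² to (δQ/Q)²:
  (2·δx/x)² = (2×0.0810)² = 0.0262;  (-3·δz/z)² = (-3×0.117)² = 0.124;  (1·δb/b)² = (1×0.0315)² = 0.000993;  (1·δp/p)² = (1×0.0584)² = 0.00341;  (-3·δq/q)² = (-3×0.0469)² = 0.0198
δQ/Q = √(0.175) = 0.418
Q = 2.22e-08, so δQ = 0.418 × 2.22e-08 = 9.29e-09.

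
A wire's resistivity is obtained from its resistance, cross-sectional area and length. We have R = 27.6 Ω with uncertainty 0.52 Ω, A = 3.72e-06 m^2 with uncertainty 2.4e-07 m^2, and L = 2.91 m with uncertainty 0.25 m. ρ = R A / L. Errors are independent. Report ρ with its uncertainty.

(3.53 ± 0.385) × 10^-5 Ω·m

Since ρ is a product/quotient, work with relative uncertainties:
  (1·δR/R)² = (1×0.0188)² = 0.000355;  (1·δA/A)² = (1×0.0645)² = 0.00416;  (-1·δL/L)² = (-1×0.0859)² = 0.00738
δρ/ρ = √(0.0119) = 0.109
ρ = 3.53e-05 Ω·m, so δρ = 0.109 × 3.53e-05 = 3.85e-06 Ω·m.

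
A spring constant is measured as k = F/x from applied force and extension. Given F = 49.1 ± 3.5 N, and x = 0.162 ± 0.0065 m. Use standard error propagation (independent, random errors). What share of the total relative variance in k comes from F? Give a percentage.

75.9%

(δk/k)² = (1·δF/F)² + (-1·δx/x)²
  F term: (1×0.0713)² = 0.00508
  x term: (-1×0.0401)² = 0.00161
Total = 0.00669. Share from F = 0.00508/0.00669 = 0.759.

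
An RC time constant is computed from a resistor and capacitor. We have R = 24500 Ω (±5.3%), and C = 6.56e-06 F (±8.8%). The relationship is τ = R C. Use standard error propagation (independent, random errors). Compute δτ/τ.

0.103

τ is a product of powers, so relative uncertainties combine in quadrature:
  (1·δR/R)² = (1×0.0530)² = 0.00281;  (1·δC/C)² = (1×0.0880)² = 0.00774
δτ/τ = √(0.0106) = 0.103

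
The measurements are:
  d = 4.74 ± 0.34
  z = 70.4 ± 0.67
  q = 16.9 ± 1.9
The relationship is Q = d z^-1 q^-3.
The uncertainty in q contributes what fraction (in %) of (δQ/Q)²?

95.6%

(δQ/Q)² = (1·δd/d)² + (-1·δz/z)² + (-3·δq/q)²
  d term: (1×0.0717)² = 0.00515
  z term: (-1×0.00952)² = 9.06e-05
  q term: (-3×0.112)² = 0.114
Total = 0.119. Share from q = 0.114/0.119 = 0.956.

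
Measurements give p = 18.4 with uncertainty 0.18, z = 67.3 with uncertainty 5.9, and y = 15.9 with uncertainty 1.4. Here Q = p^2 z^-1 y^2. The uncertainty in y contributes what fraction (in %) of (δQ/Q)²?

79.4%

(δQ/Q)² = (2·δp/p)² + (-1·δz/z)² + (2·δy/y)²
  p term: (2×0.00978)² = 0.000383
  z term: (-1×0.0877)² = 0.00769
  y term: (2×0.0881)² = 0.0310
Total = 0.0391. Share from y = 0.0310/0.0391 = 0.794.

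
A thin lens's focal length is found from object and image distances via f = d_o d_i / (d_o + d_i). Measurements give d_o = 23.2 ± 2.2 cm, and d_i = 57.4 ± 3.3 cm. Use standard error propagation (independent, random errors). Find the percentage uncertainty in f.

∂f/∂d_o = (d_i/(d_o+d_i))² = 0.507;  ∂f/∂d_i = (d_o/(d_o+d_i))² = 0.0829
δf = √((∂f/∂d_o · δd_o)² + (∂f/∂d_i · δd_i)²) = √(1.24 + 0.0748) = 1.15 cm
f = 16.5 cm, so δf/f = 1.15/16.5 = 0.0695.

6.95%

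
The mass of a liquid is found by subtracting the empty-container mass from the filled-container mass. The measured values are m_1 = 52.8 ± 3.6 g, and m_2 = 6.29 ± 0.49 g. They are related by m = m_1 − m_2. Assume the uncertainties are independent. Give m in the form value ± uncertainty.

m is a linear combination, so absolute uncertainties add in quadrature:
  (δm_1)² = 13.0;  (δm_2)² = 0.240
δm = √(13.2) = 3.63 g
m = 46.5 g.

46.5 ± 3.63 g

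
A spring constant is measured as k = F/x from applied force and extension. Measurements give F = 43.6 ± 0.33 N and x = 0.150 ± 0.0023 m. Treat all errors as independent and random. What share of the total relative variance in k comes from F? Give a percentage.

19.6%

(δk/k)² = (1·δF/F)² + (-1·δx/x)²
  F term: (1×0.00757)² = 5.73e-05
  x term: (-1×0.0153)² = 0.000235
Total = 0.000292. Share from F = 5.73e-05/0.000292 = 0.196.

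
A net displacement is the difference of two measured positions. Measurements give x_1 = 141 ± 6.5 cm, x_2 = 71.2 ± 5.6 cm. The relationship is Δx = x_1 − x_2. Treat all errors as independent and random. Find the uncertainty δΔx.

8.58 cm

Δx is a linear combination, so absolute uncertainties add in quadrature:
  (δx_1)² = 42.2;  (δx_2)² = 31.4
δΔx = √(73.6) = 8.58 cm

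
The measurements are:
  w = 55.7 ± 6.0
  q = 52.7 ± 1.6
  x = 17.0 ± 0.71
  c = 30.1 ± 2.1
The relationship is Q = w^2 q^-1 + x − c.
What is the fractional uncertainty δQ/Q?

Let p = w^2·q^-1 = 58.9. δp/p = √((2·δw/w)² + (-1·δq/q)²) = √(0.0464 + 0.000922) = 0.218, so δp = 12.8.
Q = p + x − c: δQ = √(δp² + δx² + δc²) = √(164 + 0.504 + 4.41) = 13.0
Q = 45.8, so δQ/Q = 13.0/45.8 = 0.284.

0.284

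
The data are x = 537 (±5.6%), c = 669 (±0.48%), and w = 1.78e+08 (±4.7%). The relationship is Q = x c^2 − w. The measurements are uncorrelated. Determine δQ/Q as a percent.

25.7%

Let p = x·c^2 = 2.4e+08. δp/p = √((1·δx/x)² + (2·δc/c)²) = √(0.00314 + 9.22e-05) = 0.0568, so δp = 1.37e+07.
Q = p − w: δQ = √(δp² + δw²) = √(1.86e+14 + 7e+13) = 1.6e+07
Q = 6.23e+07, so δQ/Q = 1.6e+07/6.23e+07 = 0.257.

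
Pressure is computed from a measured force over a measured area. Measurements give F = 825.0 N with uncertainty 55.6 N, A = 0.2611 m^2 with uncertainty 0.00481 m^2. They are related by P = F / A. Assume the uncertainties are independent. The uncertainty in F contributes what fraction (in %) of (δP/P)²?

93.0%

(δP/P)² = (1·δF/F)² + (-1·δA/A)²
  F term: (1×0.0674)² = 0.00454
  A term: (-1×0.0184)² = 0.000339
Total = 0.00488. Share from F = 0.00454/0.00488 = 0.930.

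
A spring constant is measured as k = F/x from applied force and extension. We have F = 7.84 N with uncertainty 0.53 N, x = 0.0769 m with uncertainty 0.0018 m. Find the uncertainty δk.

Relative error in a monomial: (δk/k)² = Σ (nᵢ · δxᵢ/xᵢ)².
  (1·δF/F)² = (1×0.0676)² = 0.00457;  (-1·δx/x)² = (-1×0.0234)² = 0.000548
δk/k = √(0.00512) = 0.0715
k = 102 N/m, so δk = 0.0715 × 102 = 7.29 N/m.

7.29 N/m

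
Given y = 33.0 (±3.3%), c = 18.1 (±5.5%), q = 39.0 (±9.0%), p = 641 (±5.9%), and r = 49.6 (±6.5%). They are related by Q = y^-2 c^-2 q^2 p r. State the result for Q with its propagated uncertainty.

136 ± 32.2

Since Q is a product/quotient, work with relative uncertainties:
  (-2·δy/y)² = (-2×0.0330)² = 0.00436;  (-2·δc/c)² = (-2×0.0550)² = 0.0121;  (2·δq/q)² = (2×0.0900)² = 0.0324;  (1·δp/p)² = (1×0.0590)² = 0.00348;  (1·δr/r)² = (1×0.0650)² = 0.00423
δQ/Q = √(0.0566) = 0.238
Q = 136, so δQ = 0.238 × 136 = 32.2.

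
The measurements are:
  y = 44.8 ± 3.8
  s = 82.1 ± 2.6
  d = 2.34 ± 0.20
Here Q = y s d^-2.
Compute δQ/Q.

0.193

Each factor contributes (exponent × relative error)² to (δQ/Q)²:
  (1·δy/y)² = (1×0.0848)² = 0.00719;  (1·δs/s)² = (1×0.0317)² = 0.00100;  (-2·δd/d)² = (-2×0.0855)² = 0.0292
δQ/Q = √(0.0374) = 0.193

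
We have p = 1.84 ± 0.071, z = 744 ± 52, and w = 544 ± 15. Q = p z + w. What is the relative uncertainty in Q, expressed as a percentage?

Let h = p·z = 1370. δh/h = √((1·δp/p)² + (1·δz/z)²) = √(0.00149 + 0.00488) = 0.0798, so δh = 109.
Q = h + w: δQ = √(δh² + δw²) = √(11900 + 225) = 110
Q = 1910, so δQ/Q = 110/1910 = 0.0577.

5.77%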